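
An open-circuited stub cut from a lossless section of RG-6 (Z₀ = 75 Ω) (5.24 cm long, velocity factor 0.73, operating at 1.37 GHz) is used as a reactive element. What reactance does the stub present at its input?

λ = v/f = 0.73·c / 1.37 GHz = 0.16 m
βl = 2π·l/λ = 2π × 0.328 = 118°
tan(βl) = -1.88
For an open-circuited stub, Z_in = −jZ_0·cot(βl) = −jZ_0/tan(βl)

X_in ≈ 39.9 Ω (inductive)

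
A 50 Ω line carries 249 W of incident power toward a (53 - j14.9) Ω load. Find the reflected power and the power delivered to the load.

|Γ| = |(3 − j14.9)/(103 − j14.9)| = 0.146
|Γ|² = 0.0213
P_refl = |Γ|²·P_inc = 5.31 W, P_del = (1 − |Γ|²)·P_inc = 244 W

P_reflected ≈ 5.31 W; P_delivered ≈ 244 W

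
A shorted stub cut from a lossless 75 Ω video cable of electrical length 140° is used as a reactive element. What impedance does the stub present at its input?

tan(βl) = -0.839
For a shorted stub, Z_in = jZ_0·tan(βl)

Z_in ≈ −j62.9 Ω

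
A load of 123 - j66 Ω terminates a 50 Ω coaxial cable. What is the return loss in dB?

RL ≈ 5.49 dB

Γ = (73 − j66)/(173 − j66), |Γ| = 0.531
RL = −20·log₁₀|Γ| = −20·log₁₀(0.531)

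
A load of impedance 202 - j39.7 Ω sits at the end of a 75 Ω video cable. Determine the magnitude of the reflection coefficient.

|Γ| ≈ 0.476

Γ = (Z_L − Z_0)/(Z_L + Z_0) = (127 − j39.7)/(277 − j39.7)
|Γ| = 133/280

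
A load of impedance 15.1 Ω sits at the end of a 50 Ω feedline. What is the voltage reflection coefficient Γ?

Γ = (Z_L − Z_0)/(Z_L + Z_0) = (15.1 − 50)/(15.1 + 50) = -34.9/65.1

Γ = -0.536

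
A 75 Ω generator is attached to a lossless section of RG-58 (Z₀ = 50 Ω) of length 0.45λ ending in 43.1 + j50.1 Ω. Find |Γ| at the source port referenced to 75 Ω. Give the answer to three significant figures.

βl = 2π × 0.45 = 162°
tan(βl) = -0.325
Z_in = Z_0·(Z_L + jZ_0·tanβl)/(Z_0 + jZ_L·tanβl) = 26 + j31 Ω
Γ_s = (Z_in − Z_s)/(Z_in + Z_s) = (-49 + j31)/(101 + j31), |Γ_s| = 0.549

|Γ| ≈ 0.549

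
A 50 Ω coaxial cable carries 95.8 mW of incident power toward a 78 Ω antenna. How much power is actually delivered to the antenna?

P_delivered ≈ 91.2 mW

Γ = (78 − 50)/(78 + 50) = 0.219
|Γ|² = 0.0479
P_refl = |Γ|²·P_inc = 4.58 mW, P_del = (1 − |Γ|²)·P_inc = 91.2 mW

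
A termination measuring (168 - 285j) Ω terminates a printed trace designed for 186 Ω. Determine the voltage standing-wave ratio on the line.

VSWR ≈ 4.38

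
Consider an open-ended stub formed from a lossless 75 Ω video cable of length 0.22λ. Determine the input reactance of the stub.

βl = 2π × 0.22 = 79.2°
tan(βl) = 5.24
For an open-ended stub, Z_in = −jZ_0·cot(βl) = −jZ_0/tan(βl)

X_in ≈ -14.3 Ω (capacitive)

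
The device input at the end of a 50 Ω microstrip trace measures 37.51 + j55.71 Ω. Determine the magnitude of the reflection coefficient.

|Γ| ≈ 0.55

Γ = (Z_L − Z_0)/(Z_L + Z_0) = (-12.49 + j55.71)/(87.51 + j55.71)
|Γ| = 57.1/104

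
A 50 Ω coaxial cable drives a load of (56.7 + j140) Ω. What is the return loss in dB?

Γ = (6.7 + j140)/(106.7 + j140), |Γ| = 0.796
RL = −20·log₁₀|Γ| = −20·log₁₀(0.796)

RL ≈ 1.98 dB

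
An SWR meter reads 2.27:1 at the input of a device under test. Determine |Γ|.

|Γ| ≈ 0.388

|Γ| = (S − 1)/(S + 1) = (2.27 − 1)/(2.27 + 1) = 1.27/3.27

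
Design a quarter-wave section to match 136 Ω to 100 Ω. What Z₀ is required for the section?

Z_qwt ≈ 117 Ω

Z_qwt = √(Z_0·R_L) = √(100 × 136) = √13600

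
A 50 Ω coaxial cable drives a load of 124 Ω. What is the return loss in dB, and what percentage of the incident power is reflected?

RL ≈ 7.43 dB; 18.1% of incident power reflected

Γ = (124 − 50)/(124 + 50) = 0.425
RL = −20·log₁₀(0.425) = 7.43 dB
P_refl/P_inc = |Γ|² = 0.181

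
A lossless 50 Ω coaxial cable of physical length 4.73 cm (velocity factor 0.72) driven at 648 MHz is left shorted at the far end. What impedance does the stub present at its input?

λ = v/f = 0.72·c / 648 MHz = 0.333 m
βl = 2π·l/λ = 2π × 0.142 = 51.1°
tan(βl) = 1.24
For a shorted stub, Z_in = jZ_0·tan(βl)

Z_in ≈ +j61.9 Ω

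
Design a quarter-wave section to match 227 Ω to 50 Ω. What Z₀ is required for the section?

Z_qwt ≈ 107 Ω

Z_qwt = √(Z_0·R_L) = √(50 × 227) = √11350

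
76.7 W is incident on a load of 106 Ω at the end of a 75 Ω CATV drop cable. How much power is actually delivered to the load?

Γ = (106 − 75)/(106 + 75) = 0.171
|Γ|² = 0.0293
P_refl = |Γ|²·P_inc = 2.25 W, P_del = (1 − |Γ|²)·P_inc = 74.5 W

P_delivered ≈ 74.5 W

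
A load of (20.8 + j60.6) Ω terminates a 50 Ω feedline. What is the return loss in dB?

RL ≈ 2.83 dB

Γ = (-29.2 + j60.6)/(70.8 + j60.6), |Γ| = 0.722
RL = −20·log₁₀|Γ| = −20·log₁₀(0.722)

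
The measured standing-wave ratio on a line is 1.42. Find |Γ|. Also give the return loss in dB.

|Γ| ≈ 0.174; return loss ≈ 15.2 dB

|Γ| = (S − 1)/(S + 1) = (1.42 − 1)/(1.42 + 1) = 0.42/2.42
RL = −20·log₁₀|Γ| = −20·log₁₀(0.174)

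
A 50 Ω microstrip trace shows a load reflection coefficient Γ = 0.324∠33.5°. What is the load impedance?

Z_L = Z_0·(1 + Γ)/(1 − Γ) = 50·(1.27 + j0.179)/(0.73 − j0.179)

Z_L ≈ 79.3 + j31.7 Ω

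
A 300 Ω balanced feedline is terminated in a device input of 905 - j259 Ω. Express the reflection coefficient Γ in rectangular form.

Γ = (Z_L − Z_0)/(Z_L + Z_0) = (605 − j259)/(1205 − j259)

Γ ≈ 0.524 − j0.102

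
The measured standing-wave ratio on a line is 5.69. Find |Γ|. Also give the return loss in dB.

|Γ| = (S − 1)/(S + 1) = (5.69 − 1)/(5.69 + 1) = 4.69/6.69
RL = −20·log₁₀|Γ| = −20·log₁₀(0.701)

|Γ| ≈ 0.701; return loss ≈ 3.09 dB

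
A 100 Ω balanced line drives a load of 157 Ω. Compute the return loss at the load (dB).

RL ≈ 13.1 dB

Γ = (157 − 100)/(157 + 100) = 0.222
RL = −20·log₁₀|Γ| = −20·log₁₀(0.222)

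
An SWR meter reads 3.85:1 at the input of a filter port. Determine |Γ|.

|Γ| = (S − 1)/(S + 1) = (3.85 − 1)/(3.85 + 1) = 2.85/4.85

|Γ| ≈ 0.588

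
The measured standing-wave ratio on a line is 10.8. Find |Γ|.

|Γ| ≈ 0.831

|Γ| = (S − 1)/(S + 1) = (10.8 − 1)/(10.8 + 1) = 9.8/11.8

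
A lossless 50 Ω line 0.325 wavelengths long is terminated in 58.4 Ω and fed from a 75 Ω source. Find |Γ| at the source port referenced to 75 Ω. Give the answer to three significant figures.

βl = 2π × 0.325 = 117°
tan(βl) = -1.96
Z_in = Z_0·(Z_L + jZ_0·tanβl)/(Z_0 + jZ_L·tanβl) = 45.3 + j5.71 Ω
Γ_s = (Z_in − Z_s)/(Z_in + Z_s) = (-29.7 + j5.71)/(120 + j5.71), |Γ_s| = 0.251

|Γ| ≈ 0.251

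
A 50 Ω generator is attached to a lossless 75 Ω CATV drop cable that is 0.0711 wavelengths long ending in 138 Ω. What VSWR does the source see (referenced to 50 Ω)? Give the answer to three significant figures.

VSWR ≈ 2.52

βl = 2π × 0.0711 = 25.6°
tan(βl) = 0.479
Z_in = Z_0·(Z_L + jZ_0·tanβl)/(Z_0 + jZ_L·tanβl) = 95.5 − j48.2 Ω
Γ_s = (Z_in − Z_s)/(Z_in + Z_s) = (45.5 − j48.2)/(145 − j48.2), |Γ_s| = 0.433
VSWR = (1 + |Γ_s|)/(1 − |Γ_s|)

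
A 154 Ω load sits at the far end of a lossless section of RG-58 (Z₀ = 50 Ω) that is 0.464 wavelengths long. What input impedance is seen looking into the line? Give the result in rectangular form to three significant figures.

Z_in ≈ 108 + j65 Ω

βl = 2π × 0.464 = 167°
tan(βl) = tan(167°) = -0.23
Z_in = Z_0·(Z_L + jZ_0·tanβl)/(Z_0 + jZ_L·tanβl)
     = 50·(154 − j11.5)/(50 − j35.4)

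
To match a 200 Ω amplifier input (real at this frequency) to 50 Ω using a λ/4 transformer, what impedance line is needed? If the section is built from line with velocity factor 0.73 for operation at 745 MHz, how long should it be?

Z_qwt = √(Z_0·R_L) = √(50 × 200) = √10000
λ = 0.73·c/f = 0.294 m, so l = λ/4 = 0.0735 m

Z_qwt ≈ 100 Ω; length ≈ 7.35 cm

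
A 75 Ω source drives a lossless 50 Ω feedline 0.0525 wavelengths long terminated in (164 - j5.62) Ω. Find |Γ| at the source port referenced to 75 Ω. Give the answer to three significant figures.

βl = 2π × 0.0525 = 18.9°
tan(βl) = 0.342
Z_in = Z_0·(Z_L + jZ_0·tanβl)/(Z_0 + jZ_L·tanβl) = 78.3 − j73.6 Ω
Γ_s = (Z_in − Z_s)/(Z_in + Z_s) = (3.32 − j73.6)/(153 − j73.6), |Γ_s| = 0.433

|Γ| ≈ 0.433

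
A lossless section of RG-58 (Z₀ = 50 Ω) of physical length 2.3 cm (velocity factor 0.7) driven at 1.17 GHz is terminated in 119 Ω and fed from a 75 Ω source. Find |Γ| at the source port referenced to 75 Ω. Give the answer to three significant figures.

λ = v/f = 0.7·c / 1.17 GHz = 0.179 m
βl = 2π·l/λ = 2π × 0.128 = 46.1°
tan(βl) = 1.04
Z_in = Z_0·(Z_L + jZ_0·tanβl)/(Z_0 + jZ_L·tanβl) = 34.8 − j34 Ω
Γ_s = (Z_in − Z_s)/(Z_in + Z_s) = (-40.2 − j34)/(110 − j34), |Γ_s| = 0.459

|Γ| ≈ 0.459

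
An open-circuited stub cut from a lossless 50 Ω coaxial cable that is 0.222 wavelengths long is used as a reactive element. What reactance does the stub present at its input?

X_in ≈ -8.89 Ω (capacitive)

βl = 2π × 0.222 = 79.9°
tan(βl) = 5.63
For an open-circuited stub, Z_in = −jZ_0·cot(βl) = −jZ_0/tan(βl)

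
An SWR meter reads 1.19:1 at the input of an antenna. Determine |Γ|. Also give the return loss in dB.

|Γ| ≈ 0.0868; return loss ≈ 21.2 dB

|Γ| = (S − 1)/(S + 1) = (1.19 − 1)/(1.19 + 1) = 0.19/2.19
RL = −20·log₁₀|Γ| = −20·log₁₀(0.0868)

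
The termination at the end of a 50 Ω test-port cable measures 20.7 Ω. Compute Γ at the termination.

Γ = -0.414

Γ = (Z_L − Z_0)/(Z_L + Z_0) = (20.7 − 50)/(20.7 + 50) = -29.3/70.7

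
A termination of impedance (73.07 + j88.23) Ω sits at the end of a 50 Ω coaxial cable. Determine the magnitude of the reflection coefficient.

|Γ| ≈ 0.602

Γ = (Z_L − Z_0)/(Z_L + Z_0) = (23.07 + j88.23)/(123.1 + j88.23)
|Γ| = 91.2/151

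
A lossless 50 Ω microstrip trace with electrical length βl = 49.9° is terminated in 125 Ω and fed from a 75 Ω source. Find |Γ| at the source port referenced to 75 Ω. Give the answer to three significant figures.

tan(βl) = 1.19
Z_in = Z_0·(Z_L + jZ_0·tanβl)/(Z_0 + jZ_L·tanβl) = 30.7 − j31.8 Ω
Γ_s = (Z_in − Z_s)/(Z_in + Z_s) = (-44.3 − j31.8)/(106 − j31.8), |Γ_s| = 0.494

|Γ| ≈ 0.494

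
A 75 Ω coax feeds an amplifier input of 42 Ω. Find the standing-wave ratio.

For a purely resistive load, VSWR = R_L/Z_0 or Z_0/R_L (whichever > 1) = 75/42

VSWR ≈ 1.79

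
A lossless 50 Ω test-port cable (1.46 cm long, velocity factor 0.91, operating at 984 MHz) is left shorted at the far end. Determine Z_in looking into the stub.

Z_in ≈ +j17.2 Ω

λ = v/f = 0.91·c / 984 MHz = 0.277 m
βl = 2π·l/λ = 2π × 0.0526 = 18.9°
tan(βl) = 0.343
For a shorted stub, Z_in = jZ_0·tan(βl)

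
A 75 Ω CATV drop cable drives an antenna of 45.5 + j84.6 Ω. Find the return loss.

Γ = (-29.5 + j84.6)/(120.5 + j84.6), |Γ| = 0.609
RL = −20·log₁₀|Γ| = −20·log₁₀(0.609)

RL ≈ 4.31 dB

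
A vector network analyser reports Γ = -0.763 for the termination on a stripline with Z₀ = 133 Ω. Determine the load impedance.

Z_L ≈ 17.9 Ω

Z_L = Z_0·(1 + Γ)/(1 − Γ) = 133·(0.237)/(1.76)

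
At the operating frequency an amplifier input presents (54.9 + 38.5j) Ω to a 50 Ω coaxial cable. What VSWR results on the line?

Γ = (Z_L − Z_0)/(Z_L + Z_0) = (4.9 + j38.5)/(104.9 + j38.5)
|Γ| = 38.8/112 = 0.347
VSWR = (1 + |Γ|)/(1 − |Γ|) = 1.35/0.653

VSWR ≈ 2.06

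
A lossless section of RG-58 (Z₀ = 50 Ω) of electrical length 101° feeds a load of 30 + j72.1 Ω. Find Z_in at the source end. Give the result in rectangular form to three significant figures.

Z_in ≈ 10.2 − j18.2 Ω

tan(βl) = tan(101°) = -5.14
Z_in = Z_0·(Z_L + jZ_0·tanβl)/(Z_0 + jZ_L·tanβl)
     = 50·(30 − j185)/(421 − j154)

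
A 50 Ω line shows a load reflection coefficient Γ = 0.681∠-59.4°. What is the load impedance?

Z_L = Z_0·(1 + Γ)/(1 − Γ) = 50·(1.35 − j0.586)/(0.653 + j0.586)

Z_L ≈ 34.8 − j76.1 Ω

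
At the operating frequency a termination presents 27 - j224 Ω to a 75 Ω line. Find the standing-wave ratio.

VSWR ≈ 27.9

Γ = (Z_L − Z_0)/(Z_L + Z_0) = (-48 − j224)/(102 − j224)
|Γ| = 229/246 = 0.931
VSWR = (1 + |Γ|)/(1 − |Γ|) = 1.93/0.0693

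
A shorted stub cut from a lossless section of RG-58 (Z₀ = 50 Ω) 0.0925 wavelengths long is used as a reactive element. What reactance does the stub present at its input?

βl = 2π × 0.0925 = 33.3°
tan(βl) = 0.657
For a shorted stub, Z_in = jZ_0·tan(βl)

X_in ≈ 32.8 Ω (inductive)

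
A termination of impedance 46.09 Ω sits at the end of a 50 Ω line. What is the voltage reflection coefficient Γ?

Γ = -0.0407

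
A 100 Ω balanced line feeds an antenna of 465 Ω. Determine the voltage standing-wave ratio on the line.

VSWR ≈ 4.65

Γ = (465 − 100)/(465 + 100) = 0.646
VSWR = (1 + 0.646)/(1 − 0.646)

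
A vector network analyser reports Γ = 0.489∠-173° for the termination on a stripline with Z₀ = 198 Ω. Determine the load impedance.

Z_L = Z_0·(1 + Γ)/(1 − Γ) = 198·(0.515 − j0.0596)/(1.49 + j0.0596)

Z_L ≈ 68.2 − j10.7 Ω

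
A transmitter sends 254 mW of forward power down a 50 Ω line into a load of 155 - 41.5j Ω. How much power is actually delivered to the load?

|Γ| = |(105 − j41.5)/(205 − j41.5)| = 0.54
|Γ|² = 0.291
P_refl = |Γ|²·P_inc = 74 mW, P_del = (1 − |Γ|²)·P_inc = 180 mW

P_delivered ≈ 180 mW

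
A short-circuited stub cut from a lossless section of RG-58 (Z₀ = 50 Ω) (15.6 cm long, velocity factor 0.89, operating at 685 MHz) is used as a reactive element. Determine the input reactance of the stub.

X_in ≈ -36.2 Ω (capacitive)

λ = v/f = 0.89·c / 685 MHz = 0.39 m
βl = 2π·l/λ = 2π × 0.4 = 144°
tan(βl) = -0.724
For a short-circuited stub, Z_in = jZ_0·tan(βl)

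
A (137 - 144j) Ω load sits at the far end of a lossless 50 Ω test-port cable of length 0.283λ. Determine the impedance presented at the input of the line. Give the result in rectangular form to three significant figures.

βl = 2π × 0.283 = 102°
tan(βl) = tan(102°) = -4.75
Z_in = Z_0·(Z_L + jZ_0·tanβl)/(Z_0 + jZ_L·tanβl)
     = 50·(137 − j382)/(-635 − j651)

Z_in ≈ 9.78 + j20 Ω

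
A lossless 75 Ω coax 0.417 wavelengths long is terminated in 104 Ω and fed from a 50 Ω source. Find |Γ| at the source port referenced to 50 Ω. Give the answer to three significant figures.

|Γ| ≈ 0.309

βl = 2π × 0.417 = 150°
tan(βl) = -0.575
Z_in = Z_0·(Z_L + jZ_0·tanβl)/(Z_0 + jZ_L·tanβl) = 84.6 + j24.3 Ω
Γ_s = (Z_in − Z_s)/(Z_in + Z_s) = (34.6 + j24.3)/(135 + j24.3), |Γ_s| = 0.309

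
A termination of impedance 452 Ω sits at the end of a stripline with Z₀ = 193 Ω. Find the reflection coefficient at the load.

Γ = 0.402

Γ = (Z_L − Z_0)/(Z_L + Z_0) = (452 − 193)/(452 + 193) = 259/645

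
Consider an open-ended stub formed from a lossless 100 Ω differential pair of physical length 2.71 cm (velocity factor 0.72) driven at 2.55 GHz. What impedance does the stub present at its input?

λ = v/f = 0.72·c / 2.55 GHz = 0.0847 m
βl = 2π·l/λ = 2π × 0.32 = 115°
tan(βl) = -2.13
For an open-ended stub, Z_in = −jZ_0·cot(βl) = −jZ_0/tan(βl)

Z_in ≈ +j47 Ω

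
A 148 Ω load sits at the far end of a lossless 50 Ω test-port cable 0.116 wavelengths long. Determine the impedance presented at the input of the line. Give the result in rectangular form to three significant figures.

Z_in ≈ 33.3 − j43.4 Ω

βl = 2π × 0.116 = 41.8°
tan(βl) = tan(41.8°) = 0.893
Z_in = Z_0·(Z_L + jZ_0·tanβl)/(Z_0 + jZ_L·tanβl)
     = 50·(148 + j44.6)/(50 + j132)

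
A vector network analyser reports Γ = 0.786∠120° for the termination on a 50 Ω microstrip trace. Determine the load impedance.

Z_L ≈ 7.95 + j28.3 Ω

Z_L = Z_0·(1 + Γ)/(1 − Γ) = 50·(0.607 + j0.681)/(1.39 − j0.681)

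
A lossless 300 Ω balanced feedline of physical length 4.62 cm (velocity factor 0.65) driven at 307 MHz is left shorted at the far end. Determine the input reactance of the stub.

λ = v/f = 0.65·c / 307 MHz = 0.635 m
βl = 2π·l/λ = 2π × 0.0727 = 26.2°
tan(βl) = 0.492
For a shorted stub, Z_in = jZ_0·tan(βl)

X_in ≈ 148 Ω (inductive)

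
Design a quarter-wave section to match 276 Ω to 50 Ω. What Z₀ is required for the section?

Z_qwt = √(Z_0·R_L) = √(50 × 276) = √13800

Z_qwt ≈ 117 Ω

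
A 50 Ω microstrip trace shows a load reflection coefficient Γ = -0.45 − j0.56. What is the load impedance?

Z_L ≈ 10 − j23.2 Ω

Z_L = Z_0·(1 + Γ)/(1 − Γ) = 50·(0.55 − j0.56)/(1.45 + j0.56)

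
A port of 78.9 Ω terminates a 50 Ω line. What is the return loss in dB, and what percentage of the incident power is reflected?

Γ = (78.9 − 50)/(78.9 + 50) = 0.224
RL = −20·log₁₀(0.224) = 13 dB
P_refl/P_inc = |Γ|² = 0.0503

RL ≈ 13 dB; 5.03% of incident power reflected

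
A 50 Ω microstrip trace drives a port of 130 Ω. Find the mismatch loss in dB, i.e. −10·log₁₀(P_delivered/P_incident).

mismatch loss ≈ 0.956 dB

Γ = (130 − 50)/(130 + 50) = 0.444
|Γ|² = 0.198, so P_del/P_inc = 1 − |Γ|² = 0.802
ML = −10·log₁₀(1 − |Γ|²)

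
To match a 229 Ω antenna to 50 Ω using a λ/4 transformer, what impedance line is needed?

Z_qwt ≈ 107 Ω

Z_qwt = √(Z_0·R_L) = √(50 × 229) = √11450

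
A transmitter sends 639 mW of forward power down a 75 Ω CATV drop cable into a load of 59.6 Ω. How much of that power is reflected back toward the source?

P_reflected ≈ 8.36 mW

Γ = (59.6 − 75)/(59.6 + 75) = -0.114
|Γ|² = 0.0131
P_refl = |Γ|²·P_inc = 8.36 mW, P_del = (1 − |Γ|²)·P_inc = 631 mW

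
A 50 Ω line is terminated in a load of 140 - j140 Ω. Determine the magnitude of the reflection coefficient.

|Γ| ≈ 0.705

Γ = (Z_L − Z_0)/(Z_L + Z_0) = (90 − j140)/(190 − j140)
|Γ| = 166/236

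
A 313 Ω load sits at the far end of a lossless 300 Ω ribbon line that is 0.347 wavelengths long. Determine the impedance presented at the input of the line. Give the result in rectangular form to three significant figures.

βl = 2π × 0.347 = 125°
tan(βl) = tan(125°) = -1.43
Z_in = Z_0·(Z_L + jZ_0·tanβl)/(Z_0 + jZ_L·tanβl)
     = 300·(313 − j430)/(300 − j448)

Z_in ≈ 295 + j11.8 Ω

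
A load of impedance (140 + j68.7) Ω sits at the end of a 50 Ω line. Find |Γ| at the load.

Γ = (Z_L − Z_0)/(Z_L + Z_0) = (90 + j68.7)/(190 + j68.7)
|Γ| = 113/202

|Γ| ≈ 0.56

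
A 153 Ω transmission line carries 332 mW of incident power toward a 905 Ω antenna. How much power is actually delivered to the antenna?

Γ = (905 − 153)/(905 + 153) = 0.711
|Γ|² = 0.505
P_refl = |Γ|²·P_inc = 168 mW, P_del = (1 − |Γ|²)·P_inc = 164 mW

P_delivered ≈ 164 mW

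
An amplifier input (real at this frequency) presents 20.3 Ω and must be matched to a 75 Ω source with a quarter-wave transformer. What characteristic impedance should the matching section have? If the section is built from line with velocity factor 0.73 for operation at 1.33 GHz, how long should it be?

Z_qwt = √(Z_0·R_L) = √(75 × 20.3) = √1522
λ = 0.73·c/f = 0.165 m, so l = λ/4 = 0.0412 m

Z_qwt ≈ 39 Ω; length ≈ 4.12 cm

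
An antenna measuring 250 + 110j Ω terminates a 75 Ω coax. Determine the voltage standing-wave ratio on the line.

Γ = (Z_L − Z_0)/(Z_L + Z_0) = (175 + j110)/(325 + j110)
|Γ| = 207/343 = 0.602
VSWR = (1 + |Γ|)/(1 − |Γ|) = 1.6/0.398

VSWR ≈ 4.03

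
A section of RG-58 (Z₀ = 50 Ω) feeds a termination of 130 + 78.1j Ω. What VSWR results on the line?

VSWR ≈ 3.65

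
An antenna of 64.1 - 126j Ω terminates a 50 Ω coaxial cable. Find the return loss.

Γ = (14.1 − j126)/(114.1 − j126), |Γ| = 0.746
RL = −20·log₁₀|Γ| = −20·log₁₀(0.746)

RL ≈ 2.55 dB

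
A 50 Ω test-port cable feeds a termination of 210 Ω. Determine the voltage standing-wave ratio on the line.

VSWR ≈ 4.2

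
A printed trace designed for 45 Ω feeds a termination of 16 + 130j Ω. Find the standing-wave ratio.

VSWR ≈ 26.6

Γ = (Z_L − Z_0)/(Z_L + Z_0) = (-29 + j130)/(61 + j130)
|Γ| = 133/144 = 0.928
VSWR = (1 + |Γ|)/(1 − |Γ|) = 1.93/0.0725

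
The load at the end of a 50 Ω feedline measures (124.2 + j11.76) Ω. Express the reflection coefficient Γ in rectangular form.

Γ = (Z_L − Z_0)/(Z_L + Z_0) = (74.2 + j11.76)/(174.2 + j11.76)

Γ ≈ 0.429 + j0.0386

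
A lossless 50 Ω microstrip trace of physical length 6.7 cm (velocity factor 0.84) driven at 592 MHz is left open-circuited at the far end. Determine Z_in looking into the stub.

Z_in ≈ −j32.9 Ω

λ = v/f = 0.84·c / 592 MHz = 0.426 m
βl = 2π·l/λ = 2π × 0.157 = 56.7°
tan(βl) = 1.52
For an open-circuited stub, Z_in = −jZ_0·cot(βl) = −jZ_0/tan(βl)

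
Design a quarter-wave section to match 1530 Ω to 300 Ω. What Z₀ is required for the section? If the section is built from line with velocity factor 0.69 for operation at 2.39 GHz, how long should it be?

Z_qwt = √(Z_0·R_L) = √(300 × 1530) = √459000
λ = 0.69·c/f = 0.0866 m, so l = λ/4 = 0.0217 m

Z_qwt ≈ 677 Ω; length ≈ 2.17 cm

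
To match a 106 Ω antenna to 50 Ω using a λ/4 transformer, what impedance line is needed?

Z_qwt ≈ 72.8 Ω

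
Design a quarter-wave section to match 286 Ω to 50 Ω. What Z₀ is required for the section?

Z_qwt ≈ 120 Ω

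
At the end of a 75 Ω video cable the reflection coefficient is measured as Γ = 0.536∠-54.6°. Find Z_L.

Z_L ≈ 80.2 − j98.4 Ω

Z_L = Z_0·(1 + Γ)/(1 − Γ) = 75·(1.31 − j0.437)/(0.69 + j0.437)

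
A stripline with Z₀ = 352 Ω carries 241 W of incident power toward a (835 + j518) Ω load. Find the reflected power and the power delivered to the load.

|Γ| = |(483 + j518)/(1187 + j518)| = 0.547
|Γ|² = 0.299
P_refl = |Γ|²·P_inc = 72.1 W, P_del = (1 − |Γ|²)·P_inc = 169 W

P_reflected ≈ 72.1 W; P_delivered ≈ 169 W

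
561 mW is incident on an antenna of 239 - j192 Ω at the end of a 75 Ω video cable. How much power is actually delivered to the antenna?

|Γ| = |(164 − j192)/(314 − j192)| = 0.686
|Γ|² = 0.471
P_refl = |Γ|²·P_inc = 264 mW, P_del = (1 − |Γ|²)·P_inc = 297 mW

P_delivered ≈ 297 mW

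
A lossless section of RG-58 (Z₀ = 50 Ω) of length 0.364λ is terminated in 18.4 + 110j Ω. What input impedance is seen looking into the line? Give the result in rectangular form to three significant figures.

Z_in ≈ 3.38 + j15.3 Ω

βl = 2π × 0.364 = 131°
tan(βl) = tan(131°) = -1.15
Z_in = Z_0·(Z_L + jZ_0·tanβl)/(Z_0 + jZ_L·tanβl)
     = 50·(18.4 + j52.6)/(176 − j21.1)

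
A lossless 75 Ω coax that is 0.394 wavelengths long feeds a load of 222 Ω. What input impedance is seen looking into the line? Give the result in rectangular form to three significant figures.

Z_in ≈ 56 + j71.4 Ω

βl = 2π × 0.394 = 142°
tan(βl) = tan(142°) = -0.786
Z_in = Z_0·(Z_L + jZ_0·tanβl)/(Z_0 + jZ_L·tanβl)
     = 75·(222 − j58.9)/(75 − j174)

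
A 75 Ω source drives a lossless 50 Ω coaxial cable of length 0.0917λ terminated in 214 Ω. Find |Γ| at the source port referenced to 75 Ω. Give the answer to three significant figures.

|Γ| ≈ 0.596

βl = 2π × 0.0917 = 33°
tan(βl) = 0.65
Z_in = Z_0·(Z_L + jZ_0·tanβl)/(Z_0 + jZ_L·tanβl) = 34.9 − j64.4 Ω
Γ_s = (Z_in − Z_s)/(Z_in + Z_s) = (-40.1 − j64.4)/(110 − j64.4), |Γ_s| = 0.596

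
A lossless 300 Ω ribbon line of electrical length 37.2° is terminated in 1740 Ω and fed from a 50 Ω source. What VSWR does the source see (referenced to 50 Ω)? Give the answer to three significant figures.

VSWR ≈ 22.8

tan(βl) = 0.759
Z_in = Z_0·(Z_L + jZ_0·tanβl)/(Z_0 + jZ_L·tanβl) = 135 − j365 Ω
Γ_s = (Z_in − Z_s)/(Z_in + Z_s) = (84.6 − j365)/(185 − j365), |Γ_s| = 0.916
VSWR = (1 + |Γ_s|)/(1 − |Γ_s|)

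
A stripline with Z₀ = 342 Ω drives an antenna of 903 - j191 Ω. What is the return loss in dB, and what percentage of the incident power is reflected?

RL ≈ 6.55 dB; 22.1% of incident power reflected

Γ = (561 − j191)/(1245 − j191), |Γ| = 0.47
RL = −20·log₁₀(0.47) = 6.55 dB
P_refl/P_inc = |Γ|² = 0.221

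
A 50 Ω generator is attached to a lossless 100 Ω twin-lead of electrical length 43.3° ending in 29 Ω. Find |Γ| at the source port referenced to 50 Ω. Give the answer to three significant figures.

|Γ| ≈ 0.623

tan(βl) = 0.942
Z_in = Z_0·(Z_L + jZ_0·tanβl)/(Z_0 + jZ_L·tanβl) = 50.9 + j80.3 Ω
Γ_s = (Z_in − Z_s)/(Z_in + Z_s) = (0.948 + j80.3)/(101 + j80.3), |Γ_s| = 0.623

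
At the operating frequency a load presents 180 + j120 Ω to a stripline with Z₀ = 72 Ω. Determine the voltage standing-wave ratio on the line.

VSWR ≈ 3.74

Γ = (Z_L − Z_0)/(Z_L + Z_0) = (108 + j120)/(252 + j120)
|Γ| = 161/279 = 0.578
VSWR = (1 + |Γ|)/(1 − |Γ|) = 1.58/0.422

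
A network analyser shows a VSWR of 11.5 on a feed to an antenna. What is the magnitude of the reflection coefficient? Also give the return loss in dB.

|Γ| ≈ 0.84; return loss ≈ 1.51 dB

|Γ| = (S − 1)/(S + 1) = (11.5 − 1)/(11.5 + 1) = 10.5/12.5
RL = −20·log₁₀|Γ| = −20·log₁₀(0.84)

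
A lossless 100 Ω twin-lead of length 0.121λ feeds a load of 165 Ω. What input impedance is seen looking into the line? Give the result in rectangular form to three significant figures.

βl = 2π × 0.121 = 43.6°
tan(βl) = tan(43.6°) = 0.951
Z_in = Z_0·(Z_L + jZ_0·tanβl)/(Z_0 + jZ_L·tanβl)
     = 100·(165 + j95.1)/(100 + j157)

Z_in ≈ 90.8 − j47.3 Ω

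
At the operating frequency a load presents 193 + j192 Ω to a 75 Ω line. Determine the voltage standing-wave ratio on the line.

VSWR ≈ 5.32

Γ = (Z_L − Z_0)/(Z_L + Z_0) = (118 + j192)/(268 + j192)
|Γ| = 225/330 = 0.684
VSWR = (1 + |Γ|)/(1 − |Γ|) = 1.68/0.316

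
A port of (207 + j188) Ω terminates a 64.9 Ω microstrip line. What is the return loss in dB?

RL ≈ 2.94 dB

Γ = (142.1 + j188)/(271.9 + j188), |Γ| = 0.713
RL = −20·log₁₀|Γ| = −20·log₁₀(0.713)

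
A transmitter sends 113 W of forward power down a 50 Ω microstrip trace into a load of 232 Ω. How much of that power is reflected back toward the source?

Γ = (232 − 50)/(232 + 50) = 0.645
|Γ|² = 0.417
P_refl = |Γ|²·P_inc = 47.1 W, P_del = (1 − |Γ|²)·P_inc = 65.9 W

P_reflected ≈ 47.1 W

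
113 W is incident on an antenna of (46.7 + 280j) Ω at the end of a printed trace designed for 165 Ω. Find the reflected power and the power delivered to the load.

|Γ| = |(-118.3 + j280)/(211.7 + j280)| = 0.866
|Γ|² = 0.75
P_refl = |Γ|²·P_inc = 84.7 W, P_del = (1 − |Γ|²)·P_inc = 28.3 W

P_reflected ≈ 84.7 W; P_delivered ≈ 28.3 W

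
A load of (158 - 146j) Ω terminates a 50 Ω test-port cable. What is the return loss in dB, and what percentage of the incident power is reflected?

Γ = (108 − j146)/(208 − j146), |Γ| = 0.715
RL = −20·log₁₀(0.715) = 2.92 dB
P_refl/P_inc = |Γ|² = 0.511

RL ≈ 2.92 dB; 51.1% of incident power reflected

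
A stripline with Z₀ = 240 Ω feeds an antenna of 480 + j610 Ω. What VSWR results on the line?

VSWR ≈ 5.55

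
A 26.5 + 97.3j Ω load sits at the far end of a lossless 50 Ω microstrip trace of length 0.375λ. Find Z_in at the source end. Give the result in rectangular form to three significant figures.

Z_in ≈ 5.92 + j17.1 Ω

βl = 2π × 0.375 = 135°
tan(βl) = tan(135°) = -1
Z_in = Z_0·(Z_L + jZ_0·tanβl)/(Z_0 + jZ_L·tanβl)
     = 50·(26.5 + j47.3)/(147 − j26.5)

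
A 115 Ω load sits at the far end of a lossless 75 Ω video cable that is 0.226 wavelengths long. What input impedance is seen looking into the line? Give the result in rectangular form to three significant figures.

Z_in ≈ 49.6 − j6.49 Ω

βl = 2π × 0.226 = 81.4°
tan(βl) = tan(81.4°) = 6.58
Z_in = Z_0·(Z_L + jZ_0·tanβl)/(Z_0 + jZ_L·tanβl)
     = 75·(115 + j494)/(75 + j757)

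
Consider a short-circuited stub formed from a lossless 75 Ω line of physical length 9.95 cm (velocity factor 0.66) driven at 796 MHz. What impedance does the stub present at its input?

λ = v/f = 0.66·c / 796 MHz = 0.249 m
βl = 2π·l/λ = 2π × 0.4 = 144°
tan(βl) = -0.726
For a short-circuited stub, Z_in = jZ_0·tan(βl)

Z_in ≈ −j54.5 Ω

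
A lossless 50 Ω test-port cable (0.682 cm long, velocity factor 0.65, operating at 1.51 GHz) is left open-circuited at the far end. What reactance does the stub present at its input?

λ = v/f = 0.65·c / 1.51 GHz = 0.129 m
βl = 2π·l/λ = 2π × 0.0528 = 19°
tan(βl) = 0.345
For an open-circuited stub, Z_in = −jZ_0·cot(βl) = −jZ_0/tan(βl)

X_in ≈ -145 Ω (capacitive)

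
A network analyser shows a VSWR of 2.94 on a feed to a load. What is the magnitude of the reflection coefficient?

|Γ| ≈ 0.492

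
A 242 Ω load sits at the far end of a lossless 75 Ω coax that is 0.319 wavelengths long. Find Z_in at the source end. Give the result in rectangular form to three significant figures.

Z_in ≈ 27.7 + j30.8 Ω

βl = 2π × 0.319 = 115°
tan(βl) = tan(115°) = -2.16
Z_in = Z_0·(Z_L + jZ_0·tanβl)/(Z_0 + jZ_L·tanβl)
     = 75·(242 − j162)/(75 − j523)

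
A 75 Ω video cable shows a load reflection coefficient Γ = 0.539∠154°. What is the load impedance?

Z_L = Z_0·(1 + Γ)/(1 − Γ) = 75·(0.516 + j0.236)/(1.48 − j0.236)

Z_L ≈ 23.6 + j15.7 Ω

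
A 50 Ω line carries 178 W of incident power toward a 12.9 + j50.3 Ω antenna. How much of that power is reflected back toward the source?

|Γ| = |(-37.1 + j50.3)/(62.9 + j50.3)| = 0.776
|Γ|² = 0.602
P_refl = |Γ|²·P_inc = 107 W, P_del = (1 − |Γ|²)·P_inc = 70.8 W

P_reflected ≈ 107 W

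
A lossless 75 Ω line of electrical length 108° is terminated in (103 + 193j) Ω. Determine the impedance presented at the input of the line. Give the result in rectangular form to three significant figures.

Z_in ≈ 11.1 + j1.01 Ω

tan(βl) = tan(108°) = -3.08
Z_in = Z_0·(Z_L + jZ_0·tanβl)/(Z_0 + jZ_L·tanβl)
     = 75·(103 − j37.8)/(669 − j317)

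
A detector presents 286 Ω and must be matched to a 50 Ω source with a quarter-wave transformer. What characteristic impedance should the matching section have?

Z_qwt = √(Z_0·R_L) = √(50 × 286) = √14300

Z_qwt ≈ 120 Ω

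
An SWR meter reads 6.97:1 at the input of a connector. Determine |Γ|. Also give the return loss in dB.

|Γ| ≈ 0.749; return loss ≈ 2.51 dB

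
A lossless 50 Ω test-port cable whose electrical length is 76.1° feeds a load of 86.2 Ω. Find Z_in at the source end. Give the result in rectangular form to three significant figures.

tan(βl) = tan(76.1°) = 4.04
Z_in = Z_0·(Z_L + jZ_0·tanβl)/(Z_0 + jZ_L·tanβl)
     = 50·(86.2 + j202)/(50 + j348)

Z_in ≈ 30.2 − j8.04 Ω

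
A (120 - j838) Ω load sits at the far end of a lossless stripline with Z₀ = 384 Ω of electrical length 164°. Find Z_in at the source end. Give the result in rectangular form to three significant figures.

Z_in ≈ 877 − j2320 Ω

tan(βl) = tan(164°) = -0.287
Z_in = Z_0·(Z_L + jZ_0·tanβl)/(Z_0 + jZ_L·tanβl)
     = 384·(120 − j948)/(144 − j34.4)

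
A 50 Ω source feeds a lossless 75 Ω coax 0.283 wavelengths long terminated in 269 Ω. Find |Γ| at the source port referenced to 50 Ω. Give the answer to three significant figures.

βl = 2π × 0.283 = 102°
tan(βl) = -4.75
Z_in = Z_0·(Z_L + jZ_0·tanβl)/(Z_0 + jZ_L·tanβl) = 21.8 + j14.5 Ω
Γ_s = (Z_in − Z_s)/(Z_in + Z_s) = (-28.2 + j14.5)/(71.8 + j14.5), |Γ_s| = 0.434

|Γ| ≈ 0.434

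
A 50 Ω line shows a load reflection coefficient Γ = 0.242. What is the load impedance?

Z_L ≈ 81.9 Ω

Z_L = Z_0·(1 + Γ)/(1 − Γ) = 50·(1.24)/(0.758)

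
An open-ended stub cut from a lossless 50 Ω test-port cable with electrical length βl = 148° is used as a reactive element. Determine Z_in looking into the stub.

tan(βl) = -0.625
For an open-ended stub, Z_in = −jZ_0·cot(βl) = −jZ_0/tan(βl)

Z_in ≈ +j80 Ω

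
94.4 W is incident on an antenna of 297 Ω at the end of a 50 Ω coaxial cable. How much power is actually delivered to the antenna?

P_delivered ≈ 46.6 W

Γ = (297 − 50)/(297 + 50) = 0.712
|Γ|² = 0.507
P_refl = |Γ|²·P_inc = 47.8 W, P_del = (1 − |Γ|²)·P_inc = 46.6 W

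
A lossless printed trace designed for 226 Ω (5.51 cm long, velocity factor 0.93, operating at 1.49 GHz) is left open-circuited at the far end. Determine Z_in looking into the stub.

Z_in ≈ +j64.5 Ω

λ = v/f = 0.93·c / 1.49 GHz = 0.187 m
βl = 2π·l/λ = 2π × 0.294 = 106°
tan(βl) = -3.5
For an open-circuited stub, Z_in = −jZ_0·cot(βl) = −jZ_0/tan(βl)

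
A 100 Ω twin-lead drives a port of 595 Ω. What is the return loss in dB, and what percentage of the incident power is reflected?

RL ≈ 2.95 dB; 50.7% of incident power reflected

Γ = (595 − 100)/(595 + 100) = 0.712
RL = −20·log₁₀(0.712) = 2.95 dB
P_refl/P_inc = |Γ|² = 0.507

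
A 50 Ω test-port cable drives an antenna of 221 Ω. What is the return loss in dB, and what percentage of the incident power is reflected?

RL ≈ 4 dB; 39.8% of incident power reflected

Γ = (221 − 50)/(221 + 50) = 0.631
RL = −20·log₁₀(0.631) = 4 dB
P_refl/P_inc = |Γ|² = 0.398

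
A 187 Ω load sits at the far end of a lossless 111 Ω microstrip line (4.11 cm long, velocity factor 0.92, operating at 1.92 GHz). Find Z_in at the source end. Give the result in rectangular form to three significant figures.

λ = v/f = 0.92·c / 1.92 GHz = 0.144 m
βl = 2π·l/λ = 2π × 0.286 = 103°
tan(βl) = tan(103°) = -4.36
Z_in = Z_0·(Z_L + jZ_0·tanβl)/(Z_0 + jZ_L·tanβl)
     = 111·(187 − j484)/(111 − j815)

Z_in ≈ 68.1 + j16.2 Ω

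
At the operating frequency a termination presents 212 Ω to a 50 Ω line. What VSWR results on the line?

VSWR ≈ 4.24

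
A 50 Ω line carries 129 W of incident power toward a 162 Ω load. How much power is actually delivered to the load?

P_delivered ≈ 93 W

Γ = (162 − 50)/(162 + 50) = 0.528
|Γ|² = 0.279
P_refl = |Γ|²·P_inc = 36 W, P_del = (1 − |Γ|²)·P_inc = 93 W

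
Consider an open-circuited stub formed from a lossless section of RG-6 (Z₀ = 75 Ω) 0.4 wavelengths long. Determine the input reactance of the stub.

X_in ≈ 103 Ω (inductive)

βl = 2π × 0.4 = 144°
tan(βl) = -0.727
For an open-circuited stub, Z_in = −jZ_0·cot(βl) = −jZ_0/tan(βl)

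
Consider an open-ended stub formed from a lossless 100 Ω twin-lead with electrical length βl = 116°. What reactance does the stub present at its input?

tan(βl) = -2.05
For an open-ended stub, Z_in = −jZ_0·cot(βl) = −jZ_0/tan(βl)

X_in ≈ 48.8 Ω (inductive)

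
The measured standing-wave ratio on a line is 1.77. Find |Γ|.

|Γ| = (S − 1)/(S + 1) = (1.77 − 1)/(1.77 + 1) = 0.77/2.77

|Γ| ≈ 0.278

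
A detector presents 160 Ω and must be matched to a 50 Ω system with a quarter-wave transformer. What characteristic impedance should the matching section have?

Z_qwt ≈ 89.4 Ω

Z_qwt = √(Z_0·R_L) = √(50 × 160) = √8000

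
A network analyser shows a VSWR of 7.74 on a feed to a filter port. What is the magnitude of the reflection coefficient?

|Γ| ≈ 0.771

|Γ| = (S − 1)/(S + 1) = (7.74 − 1)/(7.74 + 1) = 6.74/8.74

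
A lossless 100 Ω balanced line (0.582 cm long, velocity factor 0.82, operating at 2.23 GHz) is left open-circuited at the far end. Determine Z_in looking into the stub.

Z_in ≈ −j291 Ω

λ = v/f = 0.82·c / 2.23 GHz = 0.11 m
βl = 2π·l/λ = 2π × 0.0528 = 19°
tan(βl) = 0.344
For an open-circuited stub, Z_in = −jZ_0·cot(βl) = −jZ_0/tan(βl)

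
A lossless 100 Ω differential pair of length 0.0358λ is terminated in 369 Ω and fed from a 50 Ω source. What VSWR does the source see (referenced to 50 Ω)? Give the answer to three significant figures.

VSWR ≈ 7.12

βl = 2π × 0.0358 = 12.9°
tan(βl) = 0.229
Z_in = Z_0·(Z_L + jZ_0·tanβl)/(Z_0 + jZ_L·tanβl) = 227 − j169 Ω
Γ_s = (Z_in − Z_s)/(Z_in + Z_s) = (177 − j169)/(277 − j169), |Γ_s| = 0.754
VSWR = (1 + |Γ_s|)/(1 − |Γ_s|)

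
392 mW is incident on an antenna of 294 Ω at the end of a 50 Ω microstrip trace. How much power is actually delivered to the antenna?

Γ = (294 − 50)/(294 + 50) = 0.709
|Γ|² = 0.503
P_refl = |Γ|²·P_inc = 197 mW, P_del = (1 − |Γ|²)·P_inc = 195 mW

P_delivered ≈ 195 mW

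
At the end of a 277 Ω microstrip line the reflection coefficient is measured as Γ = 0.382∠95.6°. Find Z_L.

Z_L = Z_0·(1 + Γ)/(1 − Γ) = 277·(0.963 + j0.38)/(1.04 − j0.38)

Z_L ≈ 194 + j173 Ω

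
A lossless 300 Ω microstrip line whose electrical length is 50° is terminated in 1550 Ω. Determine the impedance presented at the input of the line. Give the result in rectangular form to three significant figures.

tan(βl) = tan(50°) = 1.19
Z_in = Z_0·(Z_L + jZ_0·tanβl)/(Z_0 + jZ_L·tanβl)
     = 300·(1550 + j358)/(300 + j1850)

Z_in ≈ 96.4 − j236 Ω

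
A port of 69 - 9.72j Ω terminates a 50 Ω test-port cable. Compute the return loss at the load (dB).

RL ≈ 15 dB

Γ = (19 − j9.72)/(119 − j9.72), |Γ| = 0.179
RL = −20·log₁₀|Γ| = −20·log₁₀(0.179)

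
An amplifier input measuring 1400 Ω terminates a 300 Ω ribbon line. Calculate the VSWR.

For a purely resistive load, VSWR = R_L/Z_0 or Z_0/R_L (whichever > 1) = 1400/300

VSWR ≈ 4.67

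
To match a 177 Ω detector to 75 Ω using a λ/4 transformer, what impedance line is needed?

Z_qwt = √(Z_0·R_L) = √(75 × 177) = √13280

Z_qwt ≈ 115 Ω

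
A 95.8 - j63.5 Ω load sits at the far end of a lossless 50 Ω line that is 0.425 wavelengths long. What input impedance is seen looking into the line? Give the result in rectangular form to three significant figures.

Z_in ≈ 112 + j57.7 Ω

βl = 2π × 0.425 = 153°
tan(βl) = tan(153°) = -0.51
Z_in = Z_0·(Z_L + jZ_0·tanβl)/(Z_0 + jZ_L·tanβl)
     = 50·(95.8 − j89)/(17.6 − j48.8)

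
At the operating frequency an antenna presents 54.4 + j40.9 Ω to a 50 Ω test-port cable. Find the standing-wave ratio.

Γ = (Z_L − Z_0)/(Z_L + Z_0) = (4.4 + j40.9)/(104.4 + j40.9)
|Γ| = 41.1/112 = 0.367
VSWR = (1 + |Γ|)/(1 − |Γ|) = 1.37/0.633

VSWR ≈ 2.16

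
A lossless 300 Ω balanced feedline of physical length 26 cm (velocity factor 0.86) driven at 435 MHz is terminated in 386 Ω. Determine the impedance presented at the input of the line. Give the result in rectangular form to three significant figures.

Z_in ≈ 353 + j62.9 Ω

λ = v/f = 0.86·c / 435 MHz = 0.593 m
βl = 2π·l/λ = 2π × 0.438 = 158°
tan(βl) = tan(158°) = -0.408
Z_in = Z_0·(Z_L + jZ_0·tanβl)/(Z_0 + jZ_L·tanβl)
     = 300·(386 − j122)/(300 − j157)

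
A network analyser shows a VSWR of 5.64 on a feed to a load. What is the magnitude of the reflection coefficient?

|Γ| ≈ 0.699

|Γ| = (S − 1)/(S + 1) = (5.64 − 1)/(5.64 + 1) = 4.64/6.64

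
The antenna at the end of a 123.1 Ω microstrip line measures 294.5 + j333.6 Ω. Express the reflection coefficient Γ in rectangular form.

Γ = (Z_L − Z_0)/(Z_L + Z_0) = (171.4 + j333.6)/(417.6 + j333.6)

Γ ≈ 0.64 + j0.287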